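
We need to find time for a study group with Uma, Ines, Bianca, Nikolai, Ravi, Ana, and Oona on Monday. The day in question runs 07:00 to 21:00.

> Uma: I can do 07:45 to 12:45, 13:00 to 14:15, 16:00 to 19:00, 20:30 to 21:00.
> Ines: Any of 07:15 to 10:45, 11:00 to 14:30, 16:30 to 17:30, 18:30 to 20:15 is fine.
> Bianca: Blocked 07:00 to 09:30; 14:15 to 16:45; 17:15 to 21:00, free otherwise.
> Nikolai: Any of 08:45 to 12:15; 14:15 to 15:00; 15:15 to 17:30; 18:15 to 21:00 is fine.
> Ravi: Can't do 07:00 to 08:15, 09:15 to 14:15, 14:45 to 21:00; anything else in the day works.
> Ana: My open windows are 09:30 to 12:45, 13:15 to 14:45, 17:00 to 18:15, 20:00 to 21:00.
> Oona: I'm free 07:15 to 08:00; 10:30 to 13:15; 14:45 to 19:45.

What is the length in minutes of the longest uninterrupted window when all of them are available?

0

Uma free: 07:45-12:45, 13:00-14:15, 16:00-19:00, 20:30-21:00.
Ines free: 07:15-10:45, 11:00-14:30, 16:30-17:30, 18:30-20:15.
Bianca free: 09:30-14:15, 16:45-17:15 (invert busy blocks within the working day).
Nikolai free: 08:45-12:15, 14:15-15:00, 15:15-17:30, 18:15-21:00.
Ravi free: 08:15-09:15, 14:15-14:45 (invert busy blocks within the working day).
Ana free: 09:30-12:45, 13:15-14:45, 17:00-18:15, 20:00-21:00.
Oona free: 07:15-08:00, 10:30-13:15, 14:45-19:45.
Uma ∩ Ines: 07:45-10:45, 11:00-12:45, 13:00-14:15, 16:30-17:30, 18:30-19:00.
Uma ∩ Ines ∩ Bianca: 09:30-10:45, 11:00-12:45, 13:00-14:15, 16:45-17:15.
Uma ∩ Ines ∩ Bianca ∩ Nikolai: 09:30-10:45, 11:00-12:15, 16:45-17:15.
Uma ∩ Ines ∩ Bianca ∩ Nikolai ∩ Ravi: ∅.
Uma ∩ Ines ∩ Bianca ∩ Nikolai ∩ Ravi ∩ Ana: ∅.
Uma ∩ Ines ∩ Bianca ∩ Nikolai ∩ Ravi ∩ Ana ∩ Oona: ∅.
There is no time when everyone is free.
No common window exists, so the longest block is 0 minutes.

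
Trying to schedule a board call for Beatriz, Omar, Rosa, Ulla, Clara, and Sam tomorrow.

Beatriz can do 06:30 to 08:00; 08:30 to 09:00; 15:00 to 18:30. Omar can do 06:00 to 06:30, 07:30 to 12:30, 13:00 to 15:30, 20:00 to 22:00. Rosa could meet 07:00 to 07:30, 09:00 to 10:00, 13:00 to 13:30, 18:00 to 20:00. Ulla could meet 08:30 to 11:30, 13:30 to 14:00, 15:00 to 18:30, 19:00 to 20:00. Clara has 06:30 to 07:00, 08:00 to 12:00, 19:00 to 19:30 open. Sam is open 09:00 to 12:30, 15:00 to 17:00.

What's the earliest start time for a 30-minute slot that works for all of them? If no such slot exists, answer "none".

Beatriz ∩ Omar: 07:30-08:00, 08:30-09:00, 15:00-15:30.
Beatriz ∩ Omar ∩ Rosa: ∅.
Beatriz ∩ Omar ∩ Rosa ∩ Ulla: ∅.
Beatriz ∩ Omar ∩ Rosa ∩ Ulla ∩ Clara: ∅.
Beatriz ∩ Omar ∩ Rosa ∩ Ulla ∩ Clara ∩ Sam: ∅.
There is no time when everyone is free.
No common window is at least 30 minutes long.

none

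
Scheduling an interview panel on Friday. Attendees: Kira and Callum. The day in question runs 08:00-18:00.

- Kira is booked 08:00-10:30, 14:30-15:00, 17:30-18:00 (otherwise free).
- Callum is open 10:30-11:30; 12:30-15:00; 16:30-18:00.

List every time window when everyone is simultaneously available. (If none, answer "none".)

Kira free: 10:30-14:30, 15:00-17:30 (invert busy blocks within the working day).
Callum free: 10:30-11:30, 12:30-15:00, 16:30-18:00.
Kira ∩ Callum: 10:30-11:30, 12:30-14:30, 16:30-17:30.
So the common availability across everyone is 10:30-11:30, 12:30-14:30, 16:30-17:30.

10:30-11:30, 12:30-14:30, 16:30-17:30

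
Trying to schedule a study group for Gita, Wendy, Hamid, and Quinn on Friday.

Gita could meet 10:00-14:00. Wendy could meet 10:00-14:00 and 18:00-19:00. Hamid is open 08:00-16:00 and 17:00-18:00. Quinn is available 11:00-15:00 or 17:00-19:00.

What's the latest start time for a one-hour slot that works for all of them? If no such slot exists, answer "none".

Gita ∩ Wendy: 10:00-14:00.
Gita ∩ Wendy ∩ Hamid: 10:00-14:00.
Gita ∩ Wendy ∩ Hamid ∩ Quinn: 11:00-14:00.
The last common window of at least 60 minutes is 11:00-14:00; a 60-minute meeting can start as late as 13:00 and still end by 14:00.

13:00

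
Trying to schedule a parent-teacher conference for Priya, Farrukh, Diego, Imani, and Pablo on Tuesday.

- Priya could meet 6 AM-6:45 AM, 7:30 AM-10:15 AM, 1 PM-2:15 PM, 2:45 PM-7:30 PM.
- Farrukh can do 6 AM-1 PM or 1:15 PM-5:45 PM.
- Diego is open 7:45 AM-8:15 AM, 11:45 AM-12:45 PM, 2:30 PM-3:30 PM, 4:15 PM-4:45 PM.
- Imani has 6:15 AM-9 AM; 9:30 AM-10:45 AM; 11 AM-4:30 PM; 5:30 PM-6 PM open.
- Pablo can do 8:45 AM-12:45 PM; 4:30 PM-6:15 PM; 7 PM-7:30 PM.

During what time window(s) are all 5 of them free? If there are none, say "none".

Priya ∩ Farrukh: 06:00-06:45, 07:30-10:15, 13:15-14:15, 14:45-17:45.
Priya ∩ Farrukh ∩ Diego: 07:45-08:15, 14:45-15:30, 16:15-16:45.
Priya ∩ Farrukh ∩ Diego ∩ Imani: 07:45-08:15, 14:45-15:30, 16:15-16:30.
Priya ∩ Farrukh ∩ Diego ∩ Imani ∩ Pablo: ∅.
There is no time when everyone is free.

none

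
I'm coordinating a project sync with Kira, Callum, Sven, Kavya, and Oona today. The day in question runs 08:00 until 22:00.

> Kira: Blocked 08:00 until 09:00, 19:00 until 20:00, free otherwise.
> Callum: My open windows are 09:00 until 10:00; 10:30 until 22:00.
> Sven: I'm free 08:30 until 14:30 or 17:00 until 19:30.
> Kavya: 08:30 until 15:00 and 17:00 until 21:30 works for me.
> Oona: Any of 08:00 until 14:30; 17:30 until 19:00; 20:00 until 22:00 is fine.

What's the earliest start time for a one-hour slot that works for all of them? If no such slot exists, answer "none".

09:00

Kira free: 09:00-19:00, 20:00-22:00 (invert busy blocks within the working day).
Callum free: 09:00-10:00, 10:30-22:00.
Sven free: 08:30-14:30, 17:00-19:30.
Kavya free: 08:30-15:00, 17:00-21:30.
Oona free: 08:00-14:30, 17:30-19:00, 20:00-22:00.
Kira ∩ Callum: 09:00-10:00, 10:30-19:00, 20:00-22:00.
Kira ∩ Callum ∩ Sven: 09:00-10:00, 10:30-14:30, 17:00-19:00.
Kira ∩ Callum ∩ Sven ∩ Kavya: 09:00-10:00, 10:30-14:30, 17:00-19:00.
Kira ∩ Callum ∩ Sven ∩ Kavya ∩ Oona: 09:00-10:00, 10:30-14:30, 17:30-19:00.
So the common availability across everyone is 09:00-10:00, 10:30-14:30, 17:30-19:00.
The first common window of at least 60 minutes is 09:00-10:00, so the earliest start is 09:00.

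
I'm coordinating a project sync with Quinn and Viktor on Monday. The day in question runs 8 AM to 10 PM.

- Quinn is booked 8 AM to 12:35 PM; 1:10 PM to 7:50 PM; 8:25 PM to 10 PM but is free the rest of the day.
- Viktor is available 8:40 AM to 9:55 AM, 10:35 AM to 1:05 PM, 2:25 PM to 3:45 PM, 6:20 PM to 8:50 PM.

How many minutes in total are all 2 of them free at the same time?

Quinn free: 12:35-13:10, 19:50-20:25 (invert busy blocks within the working day).
Viktor free: 08:40-09:55, 10:35-13:05, 14:25-15:45, 18:20-20:50.
Quinn ∩ Viktor: 12:35-13:05, 19:50-20:25.
Summing the common windows: 30 + 35 = 65 minutes.

65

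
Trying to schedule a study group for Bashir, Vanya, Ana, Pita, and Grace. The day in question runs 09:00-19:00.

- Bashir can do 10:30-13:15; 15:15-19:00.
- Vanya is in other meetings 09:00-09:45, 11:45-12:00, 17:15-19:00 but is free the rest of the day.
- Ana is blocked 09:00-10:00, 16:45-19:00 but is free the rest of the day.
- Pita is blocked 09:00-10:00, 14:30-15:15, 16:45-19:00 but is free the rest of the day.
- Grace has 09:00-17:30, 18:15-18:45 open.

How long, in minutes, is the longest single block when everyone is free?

Bashir free: 10:30-13:15, 15:15-19:00.
Vanya free: 09:45-11:45, 12:00-17:15 (invert busy blocks within the working day).
Ana free: 10:00-16:45 (invert busy blocks within the working day).
Pita free: 10:00-14:30, 15:15-16:45 (invert busy blocks within the working day).
Grace free: 09:00-17:30, 18:15-18:45.
Bashir ∩ Vanya: 10:30-11:45, 12:00-13:15, 15:15-17:15.
Bashir ∩ Vanya ∩ Ana: 10:30-11:45, 12:00-13:15, 15:15-16:45.
Bashir ∩ Vanya ∩ Ana ∩ Pita: 10:30-11:45, 12:00-13:15, 15:15-16:45.
Bashir ∩ Vanya ∩ Ana ∩ Pita ∩ Grace: 10:30-11:45, 12:00-13:15, 15:15-16:45.
So the common availability across everyone is 10:30-11:45, 12:00-13:15, 15:15-16:45.
The longest is 15:15-16:45 at 90 minutes.

90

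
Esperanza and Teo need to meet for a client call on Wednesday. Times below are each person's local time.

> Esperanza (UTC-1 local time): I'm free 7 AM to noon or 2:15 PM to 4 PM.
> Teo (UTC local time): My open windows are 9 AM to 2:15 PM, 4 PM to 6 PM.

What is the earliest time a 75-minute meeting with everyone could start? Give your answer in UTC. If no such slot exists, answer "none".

Esperanza in UTC: 08:00-13:00, 15:15-17:00 (add 1h to convert from UTC-1).
Teo in UTC: 09:00-14:15, 16:00-18:00.
Esperanza ∩ Teo: 09:00-13:00, 16:00-17:00.
The first common window of at least 75 minutes is 09:00-13:00, so the earliest start is 09:00.

09:00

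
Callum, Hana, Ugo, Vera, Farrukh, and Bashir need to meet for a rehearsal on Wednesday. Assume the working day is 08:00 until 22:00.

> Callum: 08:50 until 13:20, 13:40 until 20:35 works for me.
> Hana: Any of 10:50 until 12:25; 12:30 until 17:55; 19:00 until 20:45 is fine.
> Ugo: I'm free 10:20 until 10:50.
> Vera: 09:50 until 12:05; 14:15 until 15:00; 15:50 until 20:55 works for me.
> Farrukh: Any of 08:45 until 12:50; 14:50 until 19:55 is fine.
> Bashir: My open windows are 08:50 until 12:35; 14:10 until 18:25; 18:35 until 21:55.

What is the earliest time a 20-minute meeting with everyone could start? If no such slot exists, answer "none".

none

Callum ∩ Hana: 10:50-12:25, 12:30-13:20, 13:40-17:55, 19:00-20:35.
Callum ∩ Hana ∩ Ugo: ∅.
Callum ∩ Hana ∩ Ugo ∩ Vera: ∅.
Callum ∩ Hana ∩ Ugo ∩ Vera ∩ Farrukh: ∅.
Callum ∩ Hana ∩ Ugo ∩ Vera ∩ Farrukh ∩ Bashir: ∅.
There is no time when everyone is free.
No common window is at least 20 minutes long.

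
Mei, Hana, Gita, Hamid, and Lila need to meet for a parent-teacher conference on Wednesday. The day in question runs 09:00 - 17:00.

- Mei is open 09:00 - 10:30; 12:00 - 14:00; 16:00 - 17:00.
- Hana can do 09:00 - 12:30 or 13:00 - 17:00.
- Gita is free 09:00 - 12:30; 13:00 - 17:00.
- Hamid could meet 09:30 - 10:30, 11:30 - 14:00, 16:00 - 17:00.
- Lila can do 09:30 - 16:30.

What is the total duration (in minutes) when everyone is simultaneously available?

180

Mei ∩ Hana: 09:00-10:30, 12:00-12:30, 13:00-14:00, 16:00-17:00.
Mei ∩ Hana ∩ Gita: 09:00-10:30, 12:00-12:30, 13:00-14:00, 16:00-17:00.
Mei ∩ Hana ∩ Gita ∩ Hamid: 09:30-10:30, 12:00-12:30, 13:00-14:00, 16:00-17:00.
Mei ∩ Hana ∩ Gita ∩ Hamid ∩ Lila: 09:30-10:30, 12:00-12:30, 13:00-14:00, 16:00-16:30.
So the common availability across everyone is 09:30-10:30, 12:00-12:30, 13:00-14:00, 16:00-16:30.
Summing the common windows: 60 + 30 + 60 + 30 = 180 minutes.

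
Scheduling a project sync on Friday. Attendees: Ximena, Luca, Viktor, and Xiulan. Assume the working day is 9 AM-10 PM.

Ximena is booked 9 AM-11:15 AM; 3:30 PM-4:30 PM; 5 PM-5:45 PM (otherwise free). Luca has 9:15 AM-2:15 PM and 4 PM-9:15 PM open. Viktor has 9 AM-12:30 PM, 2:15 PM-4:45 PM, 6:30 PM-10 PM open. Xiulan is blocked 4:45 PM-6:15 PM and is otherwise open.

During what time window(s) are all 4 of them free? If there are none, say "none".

11:15-12:30, 16:30-16:45, 18:30-21:15

Ximena free: 11:15-15:30, 16:30-17:00, 17:45-22:00 (invert busy blocks within the working day).
Luca free: 09:15-14:15, 16:00-21:15.
Viktor free: 09:00-12:30, 14:15-16:45, 18:30-22:00.
Xiulan free: 09:00-16:45, 18:15-22:00 (invert busy blocks within the working day).
Ximena ∩ Luca: 11:15-14:15, 16:30-17:00, 17:45-21:15.
Ximena ∩ Luca ∩ Viktor: 11:15-12:30, 16:30-16:45, 18:30-21:15.
Ximena ∩ Luca ∩ Viktor ∩ Xiulan: 11:15-12:30, 16:30-16:45, 18:30-21:15.
So the common availability across everyone is 11:15-12:30, 16:30-16:45, 18:30-21:15.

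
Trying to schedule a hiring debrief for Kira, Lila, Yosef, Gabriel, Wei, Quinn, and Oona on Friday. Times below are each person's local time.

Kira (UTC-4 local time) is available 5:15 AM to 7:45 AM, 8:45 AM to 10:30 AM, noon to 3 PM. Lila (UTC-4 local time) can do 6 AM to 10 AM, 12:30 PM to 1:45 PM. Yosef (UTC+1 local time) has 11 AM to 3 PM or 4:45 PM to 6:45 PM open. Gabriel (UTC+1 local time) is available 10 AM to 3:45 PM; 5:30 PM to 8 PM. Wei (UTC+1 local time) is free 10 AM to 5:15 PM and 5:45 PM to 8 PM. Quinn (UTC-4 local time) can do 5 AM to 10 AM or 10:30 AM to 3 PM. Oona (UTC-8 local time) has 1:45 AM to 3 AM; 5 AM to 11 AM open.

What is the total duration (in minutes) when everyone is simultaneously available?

180

Kira in UTC: 09:15-11:45, 12:45-14:30, 16:00-19:00 (add 4h to convert from UTC-4).
Lila in UTC: 10:00-14:00, 16:30-17:45 (add 4h to convert from UTC-4).
Yosef in UTC: 10:00-14:00, 15:45-17:45 (subtract 1h to convert from UTC+1).
Gabriel in UTC: 09:00-14:45, 16:30-19:00 (subtract 1h to convert from UTC+1).
Wei in UTC: 09:00-16:15, 16:45-19:00 (subtract 1h to convert from UTC+1).
Quinn in UTC: 09:00-14:00, 14:30-19:00 (add 4h to convert from UTC-4).
Oona in UTC: 09:45-11:00, 13:00-19:00 (add 8h to convert from UTC-8).
Kira ∩ Lila: 10:00-11:45, 12:45-14:00, 16:30-17:45.
Kira ∩ Lila ∩ Yosef: 10:00-11:45, 12:45-14:00, 16:30-17:45.
Kira ∩ Lila ∩ Yosef ∩ Gabriel: 10:00-11:45, 12:45-14:00, 16:30-17:45.
Kira ∩ Lila ∩ Yosef ∩ Gabriel ∩ Wei: 10:00-11:45, 12:45-14:00, 16:45-17:45.
Kira ∩ Lila ∩ Yosef ∩ Gabriel ∩ Wei ∩ Quinn: 10:00-11:45, 12:45-14:00, 16:45-17:45.
Kira ∩ Lila ∩ Yosef ∩ Gabriel ∩ Wei ∩ Quinn ∩ Oona: 10:00-11:00, 13:00-14:00, 16:45-17:45.
Summing the common windows: 60 + 60 + 60 = 180 minutes.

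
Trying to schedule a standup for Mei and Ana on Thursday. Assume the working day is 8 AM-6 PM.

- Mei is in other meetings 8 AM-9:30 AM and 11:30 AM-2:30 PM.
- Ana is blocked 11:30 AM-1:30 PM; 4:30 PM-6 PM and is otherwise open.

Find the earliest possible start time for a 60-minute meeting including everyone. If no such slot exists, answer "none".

09:30

Mei free: 09:30-11:30, 14:30-18:00 (invert busy blocks within the working day).
Ana free: 08:00-11:30, 13:30-16:30 (invert busy blocks within the working day).
Mei ∩ Ana: 09:30-11:30, 14:30-16:30.
Those are the intersection windows.
The first common window of at least 60 minutes is 09:30-11:30, so the earliest start is 09:30.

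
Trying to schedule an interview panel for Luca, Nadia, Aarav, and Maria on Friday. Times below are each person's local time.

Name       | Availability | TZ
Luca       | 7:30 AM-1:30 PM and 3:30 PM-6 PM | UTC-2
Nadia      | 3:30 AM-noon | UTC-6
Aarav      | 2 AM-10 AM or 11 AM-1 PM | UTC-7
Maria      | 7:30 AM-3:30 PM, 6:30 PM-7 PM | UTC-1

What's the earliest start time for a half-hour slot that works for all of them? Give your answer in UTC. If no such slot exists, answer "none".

Luca in UTC: 09:30-15:30, 17:30-20:00 (add 2h to convert from UTC-2).
Nadia in UTC: 09:30-18:00 (add 6h to convert from UTC-6).
Aarav in UTC: 09:00-17:00, 18:00-20:00 (add 7h to convert from UTC-7).
Maria in UTC: 08:30-16:30, 19:30-20:00 (add 1h to convert from UTC-1).
Luca ∩ Nadia: 09:30-15:30, 17:30-18:00.
Luca ∩ Nadia ∩ Aarav: 09:30-15:30.
Luca ∩ Nadia ∩ Aarav ∩ Maria: 09:30-15:30.
The first common window of at least 30 minutes is 09:30-15:30, so the earliest start is 09:30.

09:30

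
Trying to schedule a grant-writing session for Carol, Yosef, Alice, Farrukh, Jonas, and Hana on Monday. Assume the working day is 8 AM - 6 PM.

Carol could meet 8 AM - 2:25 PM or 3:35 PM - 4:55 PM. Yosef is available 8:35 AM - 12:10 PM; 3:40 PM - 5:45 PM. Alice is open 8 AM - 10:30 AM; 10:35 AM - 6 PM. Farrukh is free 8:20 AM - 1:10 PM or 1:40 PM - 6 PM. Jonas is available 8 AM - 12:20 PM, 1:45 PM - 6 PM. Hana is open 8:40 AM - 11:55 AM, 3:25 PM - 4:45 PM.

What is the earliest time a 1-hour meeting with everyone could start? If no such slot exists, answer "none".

08:40

Carol ∩ Yosef: 08:35-12:10, 15:40-16:55.
Carol ∩ Yosef ∩ Alice: 08:35-10:30, 10:35-12:10, 15:40-16:55.
Carol ∩ Yosef ∩ Alice ∩ Farrukh: 08:35-10:30, 10:35-12:10, 15:40-16:55.
Carol ∩ Yosef ∩ Alice ∩ Farrukh ∩ Jonas: 08:35-10:30, 10:35-12:10, 15:40-16:55.
Carol ∩ Yosef ∩ Alice ∩ Farrukh ∩ Jonas ∩ Hana: 08:40-10:30, 10:35-11:55, 15:40-16:45.
The first common window of at least 60 minutes is 08:40-10:30, so the earliest start is 08:40.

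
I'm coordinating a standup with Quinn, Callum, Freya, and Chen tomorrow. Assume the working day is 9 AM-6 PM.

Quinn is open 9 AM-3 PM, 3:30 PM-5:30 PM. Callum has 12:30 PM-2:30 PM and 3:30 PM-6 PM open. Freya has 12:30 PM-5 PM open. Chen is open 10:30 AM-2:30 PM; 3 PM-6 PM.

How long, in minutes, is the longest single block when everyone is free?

Quinn ∩ Callum: 12:30-14:30, 15:30-17:30.
Quinn ∩ Callum ∩ Freya: 12:30-14:30, 15:30-17:00.
Quinn ∩ Callum ∩ Freya ∩ Chen: 12:30-14:30, 15:30-17:00.
So the common availability across everyone is 12:30-14:30, 15:30-17:00.
The longest is 12:30-14:30 at 120 minutes.

120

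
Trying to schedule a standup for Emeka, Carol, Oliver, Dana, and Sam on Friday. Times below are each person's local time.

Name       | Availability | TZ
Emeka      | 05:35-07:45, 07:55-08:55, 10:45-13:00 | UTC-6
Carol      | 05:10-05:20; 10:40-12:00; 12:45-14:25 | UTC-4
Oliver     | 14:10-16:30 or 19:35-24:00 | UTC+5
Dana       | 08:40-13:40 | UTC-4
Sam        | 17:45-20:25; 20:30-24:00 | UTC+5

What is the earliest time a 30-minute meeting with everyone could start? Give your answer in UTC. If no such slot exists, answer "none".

16:45

Emeka in UTC: 11:35-13:45, 13:55-14:55, 16:45-19:00 (add 6h to convert from UTC-6).
Carol in UTC: 09:10-09:20, 14:40-16:00, 16:45-18:25 (add 4h to convert from UTC-4).
Oliver in UTC: 09:10-11:30, 14:35-19:00 (subtract 5h to convert from UTC+5).
Dana in UTC: 12:40-17:40 (add 4h to convert from UTC-4).
Sam in UTC: 12:45-15:25, 15:30-19:00 (subtract 5h to convert from UTC+5).
Emeka ∩ Carol: 14:40-14:55, 16:45-18:25.
Emeka ∩ Carol ∩ Oliver: 14:40-14:55, 16:45-18:25.
Emeka ∩ Carol ∩ Oliver ∩ Dana: 14:40-14:55, 16:45-17:40.
Emeka ∩ Carol ∩ Oliver ∩ Dana ∩ Sam: 14:40-14:55, 16:45-17:40.
Those are the intersection windows.
The first common window of at least 30 minutes is 16:45-17:40, so the earliest start is 16:45.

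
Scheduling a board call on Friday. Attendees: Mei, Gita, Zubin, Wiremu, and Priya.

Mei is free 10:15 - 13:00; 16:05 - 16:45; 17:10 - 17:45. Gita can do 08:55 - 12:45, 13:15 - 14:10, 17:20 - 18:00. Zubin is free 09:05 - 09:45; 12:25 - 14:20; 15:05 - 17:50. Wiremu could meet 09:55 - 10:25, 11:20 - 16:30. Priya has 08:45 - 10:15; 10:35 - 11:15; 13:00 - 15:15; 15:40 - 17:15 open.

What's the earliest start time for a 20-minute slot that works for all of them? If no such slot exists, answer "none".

Mei ∩ Gita: 10:15-12:45, 17:20-17:45.
Mei ∩ Gita ∩ Zubin: 12:25-12:45, 17:20-17:45.
Mei ∩ Gita ∩ Zubin ∩ Wiremu: 12:25-12:45.
Mei ∩ Gita ∩ Zubin ∩ Wiremu ∩ Priya: ∅.
There is no time when everyone is free.
No common window is at least 20 minutes long.

none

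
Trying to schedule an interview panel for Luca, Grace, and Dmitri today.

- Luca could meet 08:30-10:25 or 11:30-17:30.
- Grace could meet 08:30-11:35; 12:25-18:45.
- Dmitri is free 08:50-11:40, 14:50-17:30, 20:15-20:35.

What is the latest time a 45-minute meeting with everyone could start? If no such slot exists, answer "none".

Luca ∩ Grace: 08:30-10:25, 11:30-11:35, 12:25-17:30.
Luca ∩ Grace ∩ Dmitri: 08:50-10:25, 11:30-11:35, 14:50-17:30.
The last common window of at least 45 minutes is 14:50-17:30; a 45-minute meeting can start as late as 16:45 and still end by 17:30.

16:45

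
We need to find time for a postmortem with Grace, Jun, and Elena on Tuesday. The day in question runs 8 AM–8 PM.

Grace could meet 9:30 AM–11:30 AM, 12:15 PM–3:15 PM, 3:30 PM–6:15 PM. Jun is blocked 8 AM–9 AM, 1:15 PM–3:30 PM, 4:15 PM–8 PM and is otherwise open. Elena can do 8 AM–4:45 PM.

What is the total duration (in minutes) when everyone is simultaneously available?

Grace free: 09:30-11:30, 12:15-15:15, 15:30-18:15.
Jun free: 09:00-13:15, 15:30-16:15 (invert busy blocks within the working day).
Elena free: 08:00-16:45.
Grace ∩ Jun: 09:30-11:30, 12:15-13:15, 15:30-16:15.
Grace ∩ Jun ∩ Elena: 09:30-11:30, 12:15-13:15, 15:30-16:15.
Summing the common windows: 120 + 60 + 45 = 225 minutes.

225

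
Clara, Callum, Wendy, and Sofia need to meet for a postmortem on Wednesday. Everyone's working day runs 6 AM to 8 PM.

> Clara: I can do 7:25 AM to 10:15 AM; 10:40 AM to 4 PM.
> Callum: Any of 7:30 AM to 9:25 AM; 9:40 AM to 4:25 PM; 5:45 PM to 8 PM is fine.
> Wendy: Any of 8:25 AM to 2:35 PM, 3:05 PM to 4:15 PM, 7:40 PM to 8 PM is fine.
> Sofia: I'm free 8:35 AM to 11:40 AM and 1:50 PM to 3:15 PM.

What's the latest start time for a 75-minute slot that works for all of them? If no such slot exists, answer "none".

Clara ∩ Callum: 07:30-09:25, 09:40-10:15, 10:40-16:00.
Clara ∩ Callum ∩ Wendy: 08:25-09:25, 09:40-10:15, 10:40-14:35, 15:05-16:00.
Clara ∩ Callum ∩ Wendy ∩ Sofia: 08:35-09:25, 09:40-10:15, 10:40-11:40, 13:50-14:35, 15:05-15:15.
Those are the intersection windows.
No common window is at least 75 minutes long.

none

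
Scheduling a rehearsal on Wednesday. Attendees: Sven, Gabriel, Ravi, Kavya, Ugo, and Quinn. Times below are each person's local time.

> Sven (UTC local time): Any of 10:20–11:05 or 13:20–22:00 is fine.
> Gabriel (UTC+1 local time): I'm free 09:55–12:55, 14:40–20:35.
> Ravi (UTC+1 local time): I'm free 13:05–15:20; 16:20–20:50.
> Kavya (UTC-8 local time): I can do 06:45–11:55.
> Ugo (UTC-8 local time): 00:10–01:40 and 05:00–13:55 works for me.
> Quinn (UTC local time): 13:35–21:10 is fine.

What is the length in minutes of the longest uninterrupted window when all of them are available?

Sven in UTC: 10:20-11:05, 13:20-22:00.
Gabriel in UTC: 08:55-11:55, 13:40-19:35 (subtract 1h to convert from UTC+1).
Ravi in UTC: 12:05-14:20, 15:20-19:50 (subtract 1h to convert from UTC+1).
Kavya in UTC: 14:45-19:55 (add 8h to convert from UTC-8).
Ugo in UTC: 08:10-09:40, 13:00-21:55 (add 8h to convert from UTC-8).
Quinn in UTC: 13:35-21:10.
Sven ∩ Gabriel: 10:20-11:05, 13:40-19:35.
Sven ∩ Gabriel ∩ Ravi: 13:40-14:20, 15:20-19:35.
Sven ∩ Gabriel ∩ Ravi ∩ Kavya: 15:20-19:35.
Sven ∩ Gabriel ∩ Ravi ∩ Kavya ∩ Ugo: 15:20-19:35.
Sven ∩ Gabriel ∩ Ravi ∩ Kavya ∩ Ugo ∩ Quinn: 15:20-19:35.
The longest is 15:20-19:35 at 255 minutes.

255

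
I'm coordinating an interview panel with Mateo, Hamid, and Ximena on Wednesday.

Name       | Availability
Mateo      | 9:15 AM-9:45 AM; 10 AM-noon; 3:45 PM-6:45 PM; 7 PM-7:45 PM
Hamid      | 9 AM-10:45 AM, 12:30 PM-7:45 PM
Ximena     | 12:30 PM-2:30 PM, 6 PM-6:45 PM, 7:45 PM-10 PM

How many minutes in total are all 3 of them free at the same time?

45

Mateo ∩ Hamid: 09:15-09:45, 10:00-10:45, 15:45-18:45, 19:00-19:45.
Mateo ∩ Hamid ∩ Ximena: 18:00-18:45.
That's a single block of 45 minutes.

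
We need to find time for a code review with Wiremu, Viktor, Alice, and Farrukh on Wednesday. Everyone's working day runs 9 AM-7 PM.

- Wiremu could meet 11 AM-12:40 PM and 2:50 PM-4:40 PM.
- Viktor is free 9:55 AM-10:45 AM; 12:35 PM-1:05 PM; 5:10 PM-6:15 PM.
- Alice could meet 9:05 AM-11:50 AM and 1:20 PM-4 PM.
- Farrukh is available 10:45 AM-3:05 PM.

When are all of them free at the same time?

Wiremu ∩ Viktor: 12:35-12:40.
Wiremu ∩ Viktor ∩ Alice: ∅.
Wiremu ∩ Viktor ∩ Alice ∩ Farrukh: ∅.
There is no time when everyone is free.

none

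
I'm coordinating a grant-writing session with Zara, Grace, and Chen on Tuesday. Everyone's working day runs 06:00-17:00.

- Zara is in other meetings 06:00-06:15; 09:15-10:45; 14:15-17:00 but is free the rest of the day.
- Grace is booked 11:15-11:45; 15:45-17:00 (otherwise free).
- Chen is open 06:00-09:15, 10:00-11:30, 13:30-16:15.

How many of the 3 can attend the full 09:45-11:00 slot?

1

Zara free: 06:15-09:15, 10:45-14:15 (invert busy blocks within the working day).
Grace free: 06:00-11:15, 11:45-15:45 (invert busy blocks within the working day).
Chen free: 06:00-09:15, 10:00-11:30, 13:30-16:15.
Grace can make the full 09:45-11:00 slot — that's 1.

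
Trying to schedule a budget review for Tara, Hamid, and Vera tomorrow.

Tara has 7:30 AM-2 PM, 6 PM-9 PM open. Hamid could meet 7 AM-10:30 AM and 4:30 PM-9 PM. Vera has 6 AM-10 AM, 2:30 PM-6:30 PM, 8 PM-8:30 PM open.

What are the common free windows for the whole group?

Tara ∩ Hamid: 07:30-10:30, 18:00-21:00.
Tara ∩ Hamid ∩ Vera: 07:30-10:00, 18:00-18:30, 20:00-20:30.
So the common availability across everyone is 07:30-10:00, 18:00-18:30, 20:00-20:30.

07:30-10:00, 18:00-18:30, 20:00-20:30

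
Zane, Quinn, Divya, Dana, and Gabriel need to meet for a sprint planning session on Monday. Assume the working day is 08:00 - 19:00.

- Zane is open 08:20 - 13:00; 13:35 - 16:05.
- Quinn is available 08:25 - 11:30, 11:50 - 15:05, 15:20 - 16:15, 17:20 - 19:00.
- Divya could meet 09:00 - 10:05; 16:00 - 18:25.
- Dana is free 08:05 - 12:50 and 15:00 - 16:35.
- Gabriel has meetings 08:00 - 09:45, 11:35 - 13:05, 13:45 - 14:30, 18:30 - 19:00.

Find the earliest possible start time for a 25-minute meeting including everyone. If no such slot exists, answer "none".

none

Zane free: 08:20-13:00, 13:35-16:05.
Quinn free: 08:25-11:30, 11:50-15:05, 15:20-16:15, 17:20-19:00.
Divya free: 09:00-10:05, 16:00-18:25.
Dana free: 08:05-12:50, 15:00-16:35.
Gabriel free: 09:45-11:35, 13:05-13:45, 14:30-18:30 (invert busy blocks within the working day).
Zane ∩ Quinn: 08:25-11:30, 11:50-13:00, 13:35-15:05, 15:20-16:05.
Zane ∩ Quinn ∩ Divya: 09:00-10:05, 16:00-16:05.
Zane ∩ Quinn ∩ Divya ∩ Dana: 09:00-10:05, 16:00-16:05.
Zane ∩ Quinn ∩ Divya ∩ Dana ∩ Gabriel: 09:45-10:05, 16:00-16:05.
Those are the intersection windows.
No common window is at least 25 minutes long.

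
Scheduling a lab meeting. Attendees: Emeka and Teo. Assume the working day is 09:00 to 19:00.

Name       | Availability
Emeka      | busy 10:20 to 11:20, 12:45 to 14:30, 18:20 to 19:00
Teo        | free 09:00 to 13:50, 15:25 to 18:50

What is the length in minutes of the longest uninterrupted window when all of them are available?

Emeka free: 09:00-10:20, 11:20-12:45, 14:30-18:20 (invert busy blocks within the working day).
Teo free: 09:00-13:50, 15:25-18:50.
Emeka ∩ Teo: 09:00-10:20, 11:20-12:45, 15:25-18:20.
The longest is 15:25-18:20 at 175 minutes.

175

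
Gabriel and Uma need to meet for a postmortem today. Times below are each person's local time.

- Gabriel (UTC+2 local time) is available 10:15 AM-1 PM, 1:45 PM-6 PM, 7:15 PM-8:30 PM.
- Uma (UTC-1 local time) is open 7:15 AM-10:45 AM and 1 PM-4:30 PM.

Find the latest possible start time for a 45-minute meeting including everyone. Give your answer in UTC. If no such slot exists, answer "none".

15:15

Gabriel in UTC: 08:15-11:00, 11:45-16:00, 17:15-18:30 (subtract 2h to convert from UTC+2).
Uma in UTC: 08:15-11:45, 14:00-17:30 (add 1h to convert from UTC-1).
Gabriel ∩ Uma: 08:15-11:00, 14:00-16:00, 17:15-17:30.
The last common window of at least 45 minutes is 14:00-16:00; a 45-minute meeting can start as late as 15:15 and still end by 16:00.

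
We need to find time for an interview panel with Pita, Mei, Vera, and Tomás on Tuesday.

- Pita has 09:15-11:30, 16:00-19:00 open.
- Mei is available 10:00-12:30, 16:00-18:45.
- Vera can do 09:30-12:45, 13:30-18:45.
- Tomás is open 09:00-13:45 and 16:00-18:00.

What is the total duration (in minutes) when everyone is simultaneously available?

210

Pita ∩ Mei: 10:00-11:30, 16:00-18:45.
Pita ∩ Mei ∩ Vera: 10:00-11:30, 16:00-18:45.
Pita ∩ Mei ∩ Vera ∩ Tomás: 10:00-11:30, 16:00-18:00.
Summing the common windows: 90 + 120 = 210 minutes.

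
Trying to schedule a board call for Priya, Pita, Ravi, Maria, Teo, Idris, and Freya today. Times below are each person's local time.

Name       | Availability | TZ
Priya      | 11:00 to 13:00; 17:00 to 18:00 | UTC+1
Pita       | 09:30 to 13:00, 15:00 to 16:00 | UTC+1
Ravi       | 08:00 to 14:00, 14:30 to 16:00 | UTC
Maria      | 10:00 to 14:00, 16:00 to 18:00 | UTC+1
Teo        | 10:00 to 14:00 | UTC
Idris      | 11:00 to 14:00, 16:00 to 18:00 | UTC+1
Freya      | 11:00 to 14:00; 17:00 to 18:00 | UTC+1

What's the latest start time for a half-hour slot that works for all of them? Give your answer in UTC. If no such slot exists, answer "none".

11:30

Priya in UTC: 10:00-12:00, 16:00-17:00 (subtract 1h to convert from UTC+1).
Pita in UTC: 08:30-12:00, 14:00-15:00 (subtract 1h to convert from UTC+1).
Ravi in UTC: 08:00-14:00, 14:30-16:00.
Maria in UTC: 09:00-13:00, 15:00-17:00 (subtract 1h to convert from UTC+1).
Teo in UTC: 10:00-14:00.
Idris in UTC: 10:00-13:00, 15:00-17:00 (subtract 1h to convert from UTC+1).
Freya in UTC: 10:00-13:00, 16:00-17:00 (subtract 1h to convert from UTC+1).
Priya ∩ Pita: 10:00-12:00.
Priya ∩ Pita ∩ Ravi: 10:00-12:00.
Priya ∩ Pita ∩ Ravi ∩ Maria: 10:00-12:00.
Priya ∩ Pita ∩ Ravi ∩ Maria ∩ Teo: 10:00-12:00.
Priya ∩ Pita ∩ Ravi ∩ Maria ∩ Teo ∩ Idris: 10:00-12:00.
Priya ∩ Pita ∩ Ravi ∩ Maria ∩ Teo ∩ Idris ∩ Freya: 10:00-12:00.
Those are the intersection windows.
The last common window of at least 30 minutes is 10:00-12:00; a 30-minute meeting can start as late as 11:30 and still end by 12:00.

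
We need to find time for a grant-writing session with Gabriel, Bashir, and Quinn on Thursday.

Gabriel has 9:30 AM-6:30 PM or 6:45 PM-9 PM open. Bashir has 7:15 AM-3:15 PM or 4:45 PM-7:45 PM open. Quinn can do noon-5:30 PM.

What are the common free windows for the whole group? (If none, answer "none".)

12:00-15:15, 16:45-17:30

Gabriel ∩ Bashir: 09:30-15:15, 16:45-18:30, 18:45-19:45.
Gabriel ∩ Bashir ∩ Quinn: 12:00-15:15, 16:45-17:30.
Those are the intersection windows.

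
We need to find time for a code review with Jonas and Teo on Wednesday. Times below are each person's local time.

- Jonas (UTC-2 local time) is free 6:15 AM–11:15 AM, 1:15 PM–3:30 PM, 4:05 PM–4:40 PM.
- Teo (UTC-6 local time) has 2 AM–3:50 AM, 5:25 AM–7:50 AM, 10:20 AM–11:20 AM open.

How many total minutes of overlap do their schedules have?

265

Jonas in UTC: 08:15-13:15, 15:15-17:30, 18:05-18:40 (add 2h to convert from UTC-2).
Teo in UTC: 08:00-09:50, 11:25-13:50, 16:20-17:20 (add 6h to convert from UTC-6).
Jonas ∩ Teo: 08:15-09:50, 11:25-13:15, 16:20-17:20.
Those are the intersection windows.
Summing the common windows: 95 + 110 + 60 = 265 minutes.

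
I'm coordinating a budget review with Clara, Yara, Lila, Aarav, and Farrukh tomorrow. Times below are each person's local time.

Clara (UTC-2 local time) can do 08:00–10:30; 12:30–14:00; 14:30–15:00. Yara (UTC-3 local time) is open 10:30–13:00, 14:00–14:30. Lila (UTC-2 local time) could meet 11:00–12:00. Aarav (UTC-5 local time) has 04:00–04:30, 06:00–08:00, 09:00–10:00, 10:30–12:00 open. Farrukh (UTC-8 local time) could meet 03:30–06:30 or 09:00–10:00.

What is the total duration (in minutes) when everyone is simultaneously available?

0

Clara in UTC: 10:00-12:30, 14:30-16:00, 16:30-17:00 (add 2h to convert from UTC-2).
Yara in UTC: 13:30-16:00, 17:00-17:30 (add 3h to convert from UTC-3).
Lila in UTC: 13:00-14:00 (add 2h to convert from UTC-2).
Aarav in UTC: 09:00-09:30, 11:00-13:00, 14:00-15:00, 15:30-17:00 (add 5h to convert from UTC-5).
Farrukh in UTC: 11:30-14:30, 17:00-18:00 (add 8h to convert from UTC-8).
Clara ∩ Yara: 14:30-16:00.
Clara ∩ Yara ∩ Lila: ∅.
Clara ∩ Yara ∩ Lila ∩ Aarav: ∅.
Clara ∩ Yara ∩ Lila ∩ Aarav ∩ Farrukh: ∅.
There is no time when everyone is free.
There is no common window, so the total is 0 minutes.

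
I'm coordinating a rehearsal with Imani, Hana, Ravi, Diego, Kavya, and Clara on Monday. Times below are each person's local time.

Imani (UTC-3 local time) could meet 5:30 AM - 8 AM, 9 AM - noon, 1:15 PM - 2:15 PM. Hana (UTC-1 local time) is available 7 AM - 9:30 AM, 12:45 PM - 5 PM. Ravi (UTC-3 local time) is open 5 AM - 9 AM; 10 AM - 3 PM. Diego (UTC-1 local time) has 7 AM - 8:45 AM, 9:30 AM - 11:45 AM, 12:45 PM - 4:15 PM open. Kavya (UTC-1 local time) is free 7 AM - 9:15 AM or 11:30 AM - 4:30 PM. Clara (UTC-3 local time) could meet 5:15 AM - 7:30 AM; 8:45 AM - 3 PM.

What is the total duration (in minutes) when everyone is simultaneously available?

Imani in UTC: 08:30-11:00, 12:00-15:00, 16:15-17:15 (add 3h to convert from UTC-3).
Hana in UTC: 08:00-10:30, 13:45-18:00 (add 1h to convert from UTC-1).
Ravi in UTC: 08:00-12:00, 13:00-18:00 (add 3h to convert from UTC-3).
Diego in UTC: 08:00-09:45, 10:30-12:45, 13:45-17:15 (add 1h to convert from UTC-1).
Kavya in UTC: 08:00-10:15, 12:30-17:30 (add 1h to convert from UTC-1).
Clara in UTC: 08:15-10:30, 11:45-18:00 (add 3h to convert from UTC-3).
Imani ∩ Hana: 08:30-10:30, 13:45-15:00, 16:15-17:15.
Imani ∩ Hana ∩ Ravi: 08:30-10:30, 13:45-15:00, 16:15-17:15.
Imani ∩ Hana ∩ Ravi ∩ Diego: 08:30-09:45, 13:45-15:00, 16:15-17:15.
Imani ∩ Hana ∩ Ravi ∩ Diego ∩ Kavya: 08:30-09:45, 13:45-15:00, 16:15-17:15.
Imani ∩ Hana ∩ Ravi ∩ Diego ∩ Kavya ∩ Clara: 08:30-09:45, 13:45-15:00, 16:15-17:15.
Those are the intersection windows.
Summing the common windows: 75 + 75 + 60 = 210 minutes.

210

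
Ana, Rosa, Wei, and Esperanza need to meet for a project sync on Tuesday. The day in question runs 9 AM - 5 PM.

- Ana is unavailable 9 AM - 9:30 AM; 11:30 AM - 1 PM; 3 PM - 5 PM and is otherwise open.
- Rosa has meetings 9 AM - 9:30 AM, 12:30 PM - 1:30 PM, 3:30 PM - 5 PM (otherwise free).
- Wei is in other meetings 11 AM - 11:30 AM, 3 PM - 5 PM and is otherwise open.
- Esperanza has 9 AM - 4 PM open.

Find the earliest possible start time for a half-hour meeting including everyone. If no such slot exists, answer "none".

09:30

Ana free: 09:30-11:30, 13:00-15:00 (invert busy blocks within the working day).
Rosa free: 09:30-12:30, 13:30-15:30 (invert busy blocks within the working day).
Wei free: 09:00-11:00, 11:30-15:00 (invert busy blocks within the working day).
Esperanza free: 09:00-16:00.
Ana ∩ Rosa: 09:30-11:30, 13:30-15:00.
Ana ∩ Rosa ∩ Wei: 09:30-11:00, 13:30-15:00.
Ana ∩ Rosa ∩ Wei ∩ Esperanza: 09:30-11:00, 13:30-15:00.
Those are the intersection windows.
The first common window of at least 30 minutes is 09:30-11:00, so the earliest start is 09:30.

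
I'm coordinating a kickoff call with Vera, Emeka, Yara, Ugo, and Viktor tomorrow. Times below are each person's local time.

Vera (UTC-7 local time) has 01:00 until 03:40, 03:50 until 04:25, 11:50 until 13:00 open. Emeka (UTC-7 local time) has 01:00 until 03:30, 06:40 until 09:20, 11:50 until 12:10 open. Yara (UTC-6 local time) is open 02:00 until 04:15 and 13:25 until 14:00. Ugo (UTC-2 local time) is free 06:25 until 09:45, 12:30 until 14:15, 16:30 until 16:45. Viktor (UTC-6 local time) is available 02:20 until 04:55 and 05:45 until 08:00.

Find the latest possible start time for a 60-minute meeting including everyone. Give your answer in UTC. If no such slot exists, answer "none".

09:15

Vera in UTC: 08:00-10:40, 10:50-11:25, 18:50-20:00 (add 7h to convert from UTC-7).
Emeka in UTC: 08:00-10:30, 13:40-16:20, 18:50-19:10 (add 7h to convert from UTC-7).
Yara in UTC: 08:00-10:15, 19:25-20:00 (add 6h to convert from UTC-6).
Ugo in UTC: 08:25-11:45, 14:30-16:15, 18:30-18:45 (add 2h to convert from UTC-2).
Viktor in UTC: 08:20-10:55, 11:45-14:00 (add 6h to convert from UTC-6).
Vera ∩ Emeka: 08:00-10:30, 18:50-19:10.
Vera ∩ Emeka ∩ Yara: 08:00-10:15.
Vera ∩ Emeka ∩ Yara ∩ Ugo: 08:25-10:15.
Vera ∩ Emeka ∩ Yara ∩ Ugo ∩ Viktor: 08:25-10:15.
The last common window of at least 60 minutes is 08:25-10:15; a 60-minute meeting can start as late as 09:15 and still end by 10:15.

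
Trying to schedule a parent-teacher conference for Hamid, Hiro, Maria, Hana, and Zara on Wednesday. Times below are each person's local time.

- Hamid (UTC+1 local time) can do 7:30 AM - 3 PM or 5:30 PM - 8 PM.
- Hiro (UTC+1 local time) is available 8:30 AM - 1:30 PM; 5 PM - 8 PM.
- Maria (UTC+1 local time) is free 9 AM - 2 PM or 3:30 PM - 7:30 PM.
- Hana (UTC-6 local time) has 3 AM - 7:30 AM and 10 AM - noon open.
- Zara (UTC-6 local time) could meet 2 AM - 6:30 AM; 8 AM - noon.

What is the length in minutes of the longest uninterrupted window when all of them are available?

210

Hamid in UTC: 06:30-14:00, 16:30-19:00 (subtract 1h to convert from UTC+1).
Hiro in UTC: 07:30-12:30, 16:00-19:00 (subtract 1h to convert from UTC+1).
Maria in UTC: 08:00-13:00, 14:30-18:30 (subtract 1h to convert from UTC+1).
Hana in UTC: 09:00-13:30, 16:00-18:00 (add 6h to convert from UTC-6).
Zara in UTC: 08:00-12:30, 14:00-18:00 (add 6h to convert from UTC-6).
Hamid ∩ Hiro: 07:30-12:30, 16:30-19:00.
Hamid ∩ Hiro ∩ Maria: 08:00-12:30, 16:30-18:30.
Hamid ∩ Hiro ∩ Maria ∩ Hana: 09:00-12:30, 16:30-18:00.
Hamid ∩ Hiro ∩ Maria ∩ Hana ∩ Zara: 09:00-12:30, 16:30-18:00.
The longest is 09:00-12:30 at 210 minutes.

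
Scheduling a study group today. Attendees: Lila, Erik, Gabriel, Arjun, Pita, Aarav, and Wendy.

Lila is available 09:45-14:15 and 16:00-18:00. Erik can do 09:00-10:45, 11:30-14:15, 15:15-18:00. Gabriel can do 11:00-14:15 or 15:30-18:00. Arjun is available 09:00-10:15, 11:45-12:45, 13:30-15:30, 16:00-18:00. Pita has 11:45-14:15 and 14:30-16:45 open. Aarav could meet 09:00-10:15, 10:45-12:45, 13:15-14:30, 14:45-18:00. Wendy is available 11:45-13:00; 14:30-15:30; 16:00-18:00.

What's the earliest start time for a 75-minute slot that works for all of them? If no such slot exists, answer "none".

none

Lila ∩ Erik: 09:45-10:45, 11:30-14:15, 16:00-18:00.
Lila ∩ Erik ∩ Gabriel: 11:30-14:15, 16:00-18:00.
Lila ∩ Erik ∩ Gabriel ∩ Arjun: 11:45-12:45, 13:30-14:15, 16:00-18:00.
Lila ∩ Erik ∩ Gabriel ∩ Arjun ∩ Pita: 11:45-12:45, 13:30-14:15, 16:00-16:45.
Lila ∩ Erik ∩ Gabriel ∩ Arjun ∩ Pita ∩ Aarav: 11:45-12:45, 13:30-14:15, 16:00-16:45.
Lila ∩ Erik ∩ Gabriel ∩ Arjun ∩ Pita ∩ Aarav ∩ Wendy: 11:45-12:45, 16:00-16:45.
No common window is at least 75 minutes long.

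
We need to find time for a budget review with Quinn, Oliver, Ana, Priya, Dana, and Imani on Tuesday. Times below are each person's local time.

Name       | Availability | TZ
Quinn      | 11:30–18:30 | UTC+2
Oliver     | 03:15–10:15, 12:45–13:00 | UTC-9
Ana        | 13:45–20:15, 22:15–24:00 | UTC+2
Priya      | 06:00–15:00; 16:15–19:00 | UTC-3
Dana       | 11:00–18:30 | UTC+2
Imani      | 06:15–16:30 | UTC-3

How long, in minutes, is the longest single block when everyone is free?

255

Quinn in UTC: 09:30-16:30 (subtract 2h to convert from UTC+2).
Oliver in UTC: 12:15-19:15, 21:45-22:00 (add 9h to convert from UTC-9).
Ana in UTC: 11:45-18:15, 20:15-22:00 (subtract 2h to convert from UTC+2).
Priya in UTC: 09:00-18:00, 19:15-22:00 (add 3h to convert from UTC-3).
Dana in UTC: 09:00-16:30 (subtract 2h to convert from UTC+2).
Imani in UTC: 09:15-19:30 (add 3h to convert from UTC-3).
Quinn ∩ Oliver: 12:15-16:30.
Quinn ∩ Oliver ∩ Ana: 12:15-16:30.
Quinn ∩ Oliver ∩ Ana ∩ Priya: 12:15-16:30.
Quinn ∩ Oliver ∩ Ana ∩ Priya ∩ Dana: 12:15-16:30.
Quinn ∩ Oliver ∩ Ana ∩ Priya ∩ Dana ∩ Imani: 12:15-16:30.
The longest is 12:15-16:30 at 255 minutes.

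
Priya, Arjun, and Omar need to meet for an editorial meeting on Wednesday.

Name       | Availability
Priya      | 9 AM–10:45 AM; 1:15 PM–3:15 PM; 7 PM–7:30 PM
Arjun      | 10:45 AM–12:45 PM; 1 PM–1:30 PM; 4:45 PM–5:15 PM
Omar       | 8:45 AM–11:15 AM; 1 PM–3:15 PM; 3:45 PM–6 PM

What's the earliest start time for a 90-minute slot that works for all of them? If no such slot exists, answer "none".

Priya ∩ Arjun: 13:15-13:30.
Priya ∩ Arjun ∩ Omar: 13:15-13:30.
No common window is at least 90 minutes long.

none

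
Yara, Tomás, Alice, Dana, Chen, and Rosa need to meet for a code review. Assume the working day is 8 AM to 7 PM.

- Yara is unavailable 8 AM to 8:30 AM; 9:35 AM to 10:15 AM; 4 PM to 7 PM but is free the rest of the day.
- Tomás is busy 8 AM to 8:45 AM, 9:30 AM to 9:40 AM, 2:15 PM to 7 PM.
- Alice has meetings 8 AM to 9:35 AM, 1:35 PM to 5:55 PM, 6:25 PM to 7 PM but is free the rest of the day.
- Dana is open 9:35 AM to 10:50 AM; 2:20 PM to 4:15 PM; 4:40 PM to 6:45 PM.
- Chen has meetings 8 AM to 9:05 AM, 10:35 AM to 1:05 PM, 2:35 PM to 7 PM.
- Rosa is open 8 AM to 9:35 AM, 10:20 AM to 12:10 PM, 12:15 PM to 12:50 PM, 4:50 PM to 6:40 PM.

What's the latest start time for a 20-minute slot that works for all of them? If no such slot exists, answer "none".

none

Yara free: 08:30-09:35, 10:15-16:00 (invert busy blocks within the working day).
Tomás free: 08:45-09:30, 09:40-14:15 (invert busy blocks within the working day).
Alice free: 09:35-13:35, 17:55-18:25 (invert busy blocks within the working day).
Dana free: 09:35-10:50, 14:20-16:15, 16:40-18:45.
Chen free: 09:05-10:35, 13:05-14:35 (invert busy blocks within the working day).
Rosa free: 08:00-09:35, 10:20-12:10, 12:15-12:50, 16:50-18:40.
Yara ∩ Tomás: 08:45-09:30, 10:15-14:15.
Yara ∩ Tomás ∩ Alice: 10:15-13:35.
Yara ∩ Tomás ∩ Alice ∩ Dana: 10:15-10:50.
Yara ∩ Tomás ∩ Alice ∩ Dana ∩ Chen: 10:15-10:35.
Yara ∩ Tomás ∩ Alice ∩ Dana ∩ Chen ∩ Rosa: 10:20-10:35.
So the common availability across everyone is 10:20-10:35.
No common window is at least 20 minutes long.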